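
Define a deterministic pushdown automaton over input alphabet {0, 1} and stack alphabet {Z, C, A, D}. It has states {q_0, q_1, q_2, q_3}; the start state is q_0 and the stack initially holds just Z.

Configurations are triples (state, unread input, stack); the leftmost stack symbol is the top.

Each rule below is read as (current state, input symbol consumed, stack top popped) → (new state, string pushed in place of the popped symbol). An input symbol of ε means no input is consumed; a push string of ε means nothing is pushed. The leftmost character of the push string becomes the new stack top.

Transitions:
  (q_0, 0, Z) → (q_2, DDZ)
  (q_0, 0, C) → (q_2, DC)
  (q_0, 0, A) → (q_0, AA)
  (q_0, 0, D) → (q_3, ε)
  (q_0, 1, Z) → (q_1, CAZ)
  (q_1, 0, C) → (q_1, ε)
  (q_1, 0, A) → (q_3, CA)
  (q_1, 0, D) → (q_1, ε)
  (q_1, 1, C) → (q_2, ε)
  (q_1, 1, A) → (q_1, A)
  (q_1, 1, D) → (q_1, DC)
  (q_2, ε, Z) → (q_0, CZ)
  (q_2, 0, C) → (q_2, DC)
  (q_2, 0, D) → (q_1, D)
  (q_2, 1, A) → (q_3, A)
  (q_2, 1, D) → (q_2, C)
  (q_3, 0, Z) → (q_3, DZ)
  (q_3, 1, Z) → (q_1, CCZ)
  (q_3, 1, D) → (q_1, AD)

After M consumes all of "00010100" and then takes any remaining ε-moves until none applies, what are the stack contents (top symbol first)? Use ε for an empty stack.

(q_0, 00010100, Z)
  read 0, top Z: go to q_2, push DDZ → (q_2, 0010100, DDZ)
  read 0, top D: go to q_1, push D → (q_1, 010100, DDZ)
  read 0, top D: go to q_1, push ε → (q_1, 10100, DZ)
  read 1, top D: go to q_1, push DC → (q_1, 0100, DCZ)
  read 0, top D: go to q_1, push ε → (q_1, 100, CZ)
  read 1, top C: go to q_2, push ε → (q_2, 00, Z)
  ε-move, top Z: go to q_0, push CZ → (q_0, 00, CZ)
  read 0, top C: go to q_2, push DC → (q_2, 0, DCZ)
  read 0, top D: go to q_1, push D → (q_1, ε, DCZ)
All input consumed in state q_1 with stack DCZ.

DCZ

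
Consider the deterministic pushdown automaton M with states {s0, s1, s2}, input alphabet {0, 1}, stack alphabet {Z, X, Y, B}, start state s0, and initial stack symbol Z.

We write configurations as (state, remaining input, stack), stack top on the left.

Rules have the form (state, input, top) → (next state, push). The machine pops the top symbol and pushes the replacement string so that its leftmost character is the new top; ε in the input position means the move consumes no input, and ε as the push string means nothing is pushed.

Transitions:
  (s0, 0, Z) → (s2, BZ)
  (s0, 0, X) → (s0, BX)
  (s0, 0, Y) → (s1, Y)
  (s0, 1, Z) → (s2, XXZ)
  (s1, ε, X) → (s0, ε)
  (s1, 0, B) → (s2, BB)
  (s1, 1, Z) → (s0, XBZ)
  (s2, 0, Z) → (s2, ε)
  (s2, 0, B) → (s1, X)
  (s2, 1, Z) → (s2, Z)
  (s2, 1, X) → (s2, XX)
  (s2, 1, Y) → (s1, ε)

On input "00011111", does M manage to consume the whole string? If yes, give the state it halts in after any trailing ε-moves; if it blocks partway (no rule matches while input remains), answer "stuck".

stuck

(s0, 00011111, Z)
  read 0, top Z: go to s2, push BZ → (s2, 0011111, BZ)
  read 0, top B: go to s1, push X → (s1, 011111, XZ)
  ε-move, top X: go to s0, push ε → (s0, 011111, Z)
  read 0, top Z: go to s2, push BZ → (s2, 11111, BZ)
No transition for (s2, 1, top B); M blocks with input 11111 remaining.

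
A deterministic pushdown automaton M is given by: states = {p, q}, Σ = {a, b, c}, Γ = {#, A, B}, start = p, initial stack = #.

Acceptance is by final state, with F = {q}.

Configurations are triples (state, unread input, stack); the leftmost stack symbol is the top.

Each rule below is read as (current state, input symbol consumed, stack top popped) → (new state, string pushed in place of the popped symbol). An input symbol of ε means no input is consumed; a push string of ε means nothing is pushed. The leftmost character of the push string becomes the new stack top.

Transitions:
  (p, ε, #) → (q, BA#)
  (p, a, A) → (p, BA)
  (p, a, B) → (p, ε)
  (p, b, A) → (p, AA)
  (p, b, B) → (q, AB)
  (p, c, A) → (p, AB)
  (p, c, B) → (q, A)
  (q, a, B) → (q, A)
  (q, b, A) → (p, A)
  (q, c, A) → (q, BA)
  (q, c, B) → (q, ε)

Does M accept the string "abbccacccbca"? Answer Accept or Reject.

(p, abbccacccbca, #)
  ε-move, top #: go to q, push BA# → (q, abbccacccbca, BA#)
  read a, top B: go to q, push A → (q, bbccacccbca, AA#)
  read b, top A: go to p, push A → (p, bccacccbca, AA#)
  read b, top A: go to p, push AA → (p, ccacccbca, AAA#)
  read c, top A: go to p, push AB → (p, cacccbca, ABAA#)
  read c, top A: go to p, push AB → (p, acccbca, ABBAA#)
  read a, top A: go to p, push BA → (p, cccbca, BABBAA#)
  read c, top B: go to q, push A → (q, ccbca, AABBAA#)
  read c, top A: go to q, push BA → (q, cbca, BAABBAA#)
  read c, top B: go to q, push ε → (q, bca, AABBAA#)
  read b, top A: go to p, push A → (p, ca, AABBAA#)
  read c, top A: go to p, push AB → (p, a, ABABBAA#)
  read a, top A: go to p, push BA → (p, ε, BABABBAA#)
All input consumed; state p ∉ F and no further ε-move applies.

Reject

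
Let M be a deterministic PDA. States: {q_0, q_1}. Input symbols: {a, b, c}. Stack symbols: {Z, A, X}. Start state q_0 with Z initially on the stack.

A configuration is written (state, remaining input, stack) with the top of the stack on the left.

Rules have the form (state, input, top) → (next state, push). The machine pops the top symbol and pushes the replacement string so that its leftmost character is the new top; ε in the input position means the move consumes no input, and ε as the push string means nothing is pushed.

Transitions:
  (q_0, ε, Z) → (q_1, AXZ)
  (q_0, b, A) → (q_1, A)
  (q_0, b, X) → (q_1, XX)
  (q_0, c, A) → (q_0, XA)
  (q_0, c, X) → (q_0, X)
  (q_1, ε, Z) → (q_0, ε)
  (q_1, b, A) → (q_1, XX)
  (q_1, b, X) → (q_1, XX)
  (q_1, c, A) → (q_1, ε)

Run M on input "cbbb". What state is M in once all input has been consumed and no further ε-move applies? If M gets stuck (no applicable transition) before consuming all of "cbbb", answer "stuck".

(q_0, cbbb, Z)
  ε-move, top Z: go to q_1, push AXZ → (q_1, cbbb, AXZ)
  read c, top A: go to q_1, push ε → (q_1, bbb, XZ)
  read b, top X: go to q_1, push XX → (q_1, bb, XXZ)
  read b, top X: go to q_1, push XX → (q_1, b, XXXZ)
  read b, top X: go to q_1, push XX → (q_1, ε, XXXXZ)
All input consumed; M is in state q_1.

q_1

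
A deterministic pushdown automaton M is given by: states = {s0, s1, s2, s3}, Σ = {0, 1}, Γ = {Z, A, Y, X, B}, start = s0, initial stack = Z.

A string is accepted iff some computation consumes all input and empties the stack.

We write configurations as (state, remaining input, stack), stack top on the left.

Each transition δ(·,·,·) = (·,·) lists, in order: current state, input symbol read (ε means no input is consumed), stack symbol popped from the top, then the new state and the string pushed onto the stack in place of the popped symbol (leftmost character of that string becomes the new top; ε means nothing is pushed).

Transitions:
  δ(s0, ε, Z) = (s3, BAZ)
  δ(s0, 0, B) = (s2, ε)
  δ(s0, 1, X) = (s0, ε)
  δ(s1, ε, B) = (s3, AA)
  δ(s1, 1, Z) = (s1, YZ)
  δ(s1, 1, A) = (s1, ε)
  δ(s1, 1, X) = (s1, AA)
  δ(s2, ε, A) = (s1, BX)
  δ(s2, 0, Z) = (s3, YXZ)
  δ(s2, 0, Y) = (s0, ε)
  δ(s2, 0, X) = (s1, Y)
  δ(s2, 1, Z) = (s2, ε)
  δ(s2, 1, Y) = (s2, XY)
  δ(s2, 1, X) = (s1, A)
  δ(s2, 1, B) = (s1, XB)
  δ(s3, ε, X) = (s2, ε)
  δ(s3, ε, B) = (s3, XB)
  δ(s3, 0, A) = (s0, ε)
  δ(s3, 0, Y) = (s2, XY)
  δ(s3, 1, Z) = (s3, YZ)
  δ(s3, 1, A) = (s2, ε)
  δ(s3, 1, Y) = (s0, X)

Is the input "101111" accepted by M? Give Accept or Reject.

Reject

(s0, 101111, Z)
  ε-move, top Z: go to s3, push BAZ → (s3, 101111, BAZ)
  ε-move, top B: go to s3, push XB → (s3, 101111, XBAZ)
  ε-move, top X: go to s2, push ε → (s2, 101111, BAZ)
  read 1, top B: go to s1, push XB → (s1, 01111, XBAZ)
No transition applies at (s1, 01111, XBAZ); input not fully consumed.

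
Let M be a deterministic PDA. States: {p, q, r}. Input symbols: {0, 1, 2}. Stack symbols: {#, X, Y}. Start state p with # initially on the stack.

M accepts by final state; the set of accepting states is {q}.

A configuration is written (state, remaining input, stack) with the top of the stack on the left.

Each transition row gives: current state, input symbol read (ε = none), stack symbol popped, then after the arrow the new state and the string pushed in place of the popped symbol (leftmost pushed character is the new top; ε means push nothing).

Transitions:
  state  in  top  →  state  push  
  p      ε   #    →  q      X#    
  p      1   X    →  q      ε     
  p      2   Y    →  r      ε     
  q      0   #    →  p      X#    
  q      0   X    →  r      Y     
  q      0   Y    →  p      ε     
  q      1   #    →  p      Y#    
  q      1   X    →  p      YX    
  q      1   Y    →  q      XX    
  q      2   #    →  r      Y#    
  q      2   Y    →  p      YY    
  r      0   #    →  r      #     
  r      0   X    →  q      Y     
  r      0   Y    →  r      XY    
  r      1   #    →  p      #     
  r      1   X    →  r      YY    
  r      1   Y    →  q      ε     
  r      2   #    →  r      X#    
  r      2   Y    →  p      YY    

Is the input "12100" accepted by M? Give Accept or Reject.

Accept

(p, 12100, #) ⊢ (q, 12100, X#) ⊢ (p, 2100, YX#) ⊢ (r, 100, X#) ⊢ (r, 00, YY#) ⊢ (r, 0, XYY#) ⊢ (q, ε, YYY#)
All input consumed; state q ∈ F.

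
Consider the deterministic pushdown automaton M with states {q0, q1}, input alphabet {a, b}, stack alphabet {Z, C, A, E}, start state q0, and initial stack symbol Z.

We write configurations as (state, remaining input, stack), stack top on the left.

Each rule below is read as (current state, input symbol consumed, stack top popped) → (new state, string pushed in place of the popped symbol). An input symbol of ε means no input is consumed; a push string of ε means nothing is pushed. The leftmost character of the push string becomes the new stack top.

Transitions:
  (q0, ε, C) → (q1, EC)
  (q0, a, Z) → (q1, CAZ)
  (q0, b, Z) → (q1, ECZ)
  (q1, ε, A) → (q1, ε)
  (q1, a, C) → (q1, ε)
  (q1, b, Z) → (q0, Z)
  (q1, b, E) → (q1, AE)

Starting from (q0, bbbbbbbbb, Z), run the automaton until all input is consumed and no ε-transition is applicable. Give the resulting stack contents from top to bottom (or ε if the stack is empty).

ECZ

(q0, bbbbbbbbb, Z)
  read b, top Z: go to q1, push ECZ → (q1, bbbbbbbb, ECZ)
  read b, top E: go to q1, push AE → (q1, bbbbbbb, AECZ)
  ε-move, top A: go to q1, push ε → (q1, bbbbbbb, ECZ)
  read b, top E: go to q1, push AE → (q1, bbbbbb, AECZ)
  ε-move, top A: go to q1, push ε → (q1, bbbbbb, ECZ)
  read b, top E: go to q1, push AE → (q1, bbbbb, AECZ)
  ε-move, top A: go to q1, push ε → (q1, bbbbb, ECZ)
  read b, top E: go to q1, push AE → (q1, bbbb, AECZ)
  ε-move, top A: go to q1, push ε → (q1, bbbb, ECZ)
  read b, top E: go to q1, push AE → (q1, bbb, AECZ)
  ε-move, top A: go to q1, push ε → (q1, bbb, ECZ)
  read b, top E: go to q1, push AE → (q1, bb, AECZ)
  ε-move, top A: go to q1, push ε → (q1, bb, ECZ)
  read b, top E: go to q1, push AE → (q1, b, AECZ)
  ε-move, top A: go to q1, push ε → (q1, b, ECZ)
  read b, top E: go to q1, push AE → (q1, ε, AECZ)
  ε-move, top A: go to q1, push ε → (q1, ε, ECZ)
All input consumed in state q1 with stack ECZ.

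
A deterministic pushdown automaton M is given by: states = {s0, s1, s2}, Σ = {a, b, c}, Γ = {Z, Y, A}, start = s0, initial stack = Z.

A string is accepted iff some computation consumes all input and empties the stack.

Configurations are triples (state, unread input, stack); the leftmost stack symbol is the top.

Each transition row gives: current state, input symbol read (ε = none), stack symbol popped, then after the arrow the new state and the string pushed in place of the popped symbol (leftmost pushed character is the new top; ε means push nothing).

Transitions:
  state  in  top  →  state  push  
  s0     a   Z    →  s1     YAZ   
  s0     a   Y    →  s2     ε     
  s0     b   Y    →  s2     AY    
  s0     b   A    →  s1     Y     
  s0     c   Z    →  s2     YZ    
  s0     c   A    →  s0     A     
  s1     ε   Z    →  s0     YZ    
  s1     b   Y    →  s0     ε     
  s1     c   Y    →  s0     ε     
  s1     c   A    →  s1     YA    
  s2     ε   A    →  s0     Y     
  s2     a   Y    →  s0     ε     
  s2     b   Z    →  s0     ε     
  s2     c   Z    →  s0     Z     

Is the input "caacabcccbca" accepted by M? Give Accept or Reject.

Reject

(s0, caacabcccbca, Z) ⊢ (s2, aacabcccbca, YZ) ⊢ (s0, acabcccbca, Z) ⊢ (s1, cabcccbca, YAZ) ⊢ (s0, abcccbca, AZ)
No transition applies at (s0, abcccbca, AZ); input not fully consumed.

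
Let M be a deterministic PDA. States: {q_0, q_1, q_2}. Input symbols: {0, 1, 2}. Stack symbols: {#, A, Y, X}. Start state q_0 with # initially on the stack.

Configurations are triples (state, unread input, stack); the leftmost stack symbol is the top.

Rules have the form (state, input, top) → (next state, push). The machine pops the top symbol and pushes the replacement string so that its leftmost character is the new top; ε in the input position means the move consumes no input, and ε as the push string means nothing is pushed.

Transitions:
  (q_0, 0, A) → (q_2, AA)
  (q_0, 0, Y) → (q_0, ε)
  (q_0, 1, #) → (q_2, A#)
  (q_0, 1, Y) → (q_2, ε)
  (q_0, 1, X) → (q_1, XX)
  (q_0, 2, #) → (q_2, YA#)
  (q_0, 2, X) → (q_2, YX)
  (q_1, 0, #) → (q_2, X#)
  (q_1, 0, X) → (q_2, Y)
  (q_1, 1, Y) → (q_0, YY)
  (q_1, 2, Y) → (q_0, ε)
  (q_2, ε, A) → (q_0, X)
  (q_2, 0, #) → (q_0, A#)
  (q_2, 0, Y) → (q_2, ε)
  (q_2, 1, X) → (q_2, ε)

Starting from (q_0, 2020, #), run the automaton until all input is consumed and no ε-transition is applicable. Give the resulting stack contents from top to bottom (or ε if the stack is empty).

X#

(q_0, 2020, #)
  read 2, top #: go to q_2, push YA# → (q_2, 020, YA#)
  read 0, top Y: go to q_2, push ε → (q_2, 20, A#)
  ε-move, top A: go to q_0, push X → (q_0, 20, X#)
  read 2, top X: go to q_2, push YX → (q_2, 0, YX#)
  read 0, top Y: go to q_2, push ε → (q_2, ε, X#)
All input consumed in state q_2 with stack X#.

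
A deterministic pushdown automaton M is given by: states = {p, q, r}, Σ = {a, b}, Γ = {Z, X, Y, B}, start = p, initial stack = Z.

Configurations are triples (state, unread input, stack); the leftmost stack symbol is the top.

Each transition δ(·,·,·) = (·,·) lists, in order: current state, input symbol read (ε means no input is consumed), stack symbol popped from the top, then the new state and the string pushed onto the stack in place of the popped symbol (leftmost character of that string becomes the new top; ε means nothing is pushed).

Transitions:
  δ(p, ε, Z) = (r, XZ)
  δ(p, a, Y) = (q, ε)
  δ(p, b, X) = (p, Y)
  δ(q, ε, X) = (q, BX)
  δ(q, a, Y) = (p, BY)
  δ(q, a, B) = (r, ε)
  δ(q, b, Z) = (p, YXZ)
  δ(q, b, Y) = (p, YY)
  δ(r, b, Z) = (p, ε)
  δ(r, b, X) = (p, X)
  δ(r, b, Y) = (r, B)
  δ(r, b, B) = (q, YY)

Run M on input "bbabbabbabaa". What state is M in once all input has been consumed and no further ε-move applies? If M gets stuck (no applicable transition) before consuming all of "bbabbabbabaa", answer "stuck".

(p, bbabbabbabaa, Z) ⊢ (r, bbabbabbabaa, XZ) ⊢ (p, babbabbabaa, XZ) ⊢ (p, abbabbabaa, YZ) ⊢ (q, bbabbabaa, Z) ⊢ (p, babbabaa, YXZ)
No transition for (p, b, top Y); M blocks with input babbabaa remaining.

stuck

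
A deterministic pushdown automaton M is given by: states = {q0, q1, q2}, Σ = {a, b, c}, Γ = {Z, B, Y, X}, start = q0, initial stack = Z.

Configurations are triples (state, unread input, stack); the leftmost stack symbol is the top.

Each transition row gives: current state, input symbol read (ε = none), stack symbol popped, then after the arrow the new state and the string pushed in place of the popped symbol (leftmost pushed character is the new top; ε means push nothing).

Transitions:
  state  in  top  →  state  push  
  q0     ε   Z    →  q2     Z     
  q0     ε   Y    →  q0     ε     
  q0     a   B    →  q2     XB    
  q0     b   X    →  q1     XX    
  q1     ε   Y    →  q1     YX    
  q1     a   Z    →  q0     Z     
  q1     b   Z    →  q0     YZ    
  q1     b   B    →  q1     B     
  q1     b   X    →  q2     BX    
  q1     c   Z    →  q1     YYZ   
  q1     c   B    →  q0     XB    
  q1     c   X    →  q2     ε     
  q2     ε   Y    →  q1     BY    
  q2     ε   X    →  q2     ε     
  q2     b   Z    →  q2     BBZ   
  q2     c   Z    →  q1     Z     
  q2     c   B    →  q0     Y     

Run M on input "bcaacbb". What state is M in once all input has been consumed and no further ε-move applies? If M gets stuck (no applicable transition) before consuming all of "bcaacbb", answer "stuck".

(q0, bcaacbb, Z)
  ε-move, top Z: go to q2, push Z → (q2, bcaacbb, Z)
  read b, top Z: go to q2, push BBZ → (q2, caacbb, BBZ)
  read c, top B: go to q0, push Y → (q0, aacbb, YBZ)
  ε-move, top Y: go to q0, push ε → (q0, aacbb, BZ)
  read a, top B: go to q2, push XB → (q2, acbb, XBZ)
  ε-move, top X: go to q2, push ε → (q2, acbb, BZ)
No transition for (q2, a, top B); M blocks with input acbb remaining.

stuck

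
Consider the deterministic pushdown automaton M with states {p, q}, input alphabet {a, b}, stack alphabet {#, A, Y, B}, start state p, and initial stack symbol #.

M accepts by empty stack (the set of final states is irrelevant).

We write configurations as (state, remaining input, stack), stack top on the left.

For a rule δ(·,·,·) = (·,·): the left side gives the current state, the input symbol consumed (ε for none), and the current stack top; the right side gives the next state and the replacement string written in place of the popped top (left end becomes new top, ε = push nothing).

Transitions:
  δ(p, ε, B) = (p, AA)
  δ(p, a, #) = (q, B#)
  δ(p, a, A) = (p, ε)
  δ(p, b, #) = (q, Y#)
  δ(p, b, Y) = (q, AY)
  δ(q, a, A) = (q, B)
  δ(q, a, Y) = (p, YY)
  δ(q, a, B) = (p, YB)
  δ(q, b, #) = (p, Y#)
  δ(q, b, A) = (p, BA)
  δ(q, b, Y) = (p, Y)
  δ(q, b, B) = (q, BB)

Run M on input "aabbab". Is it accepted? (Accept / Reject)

Reject

(p, aabbab, #) ⊢ (q, abbab, B#) ⊢ (p, bbab, YB#) ⊢ (q, bab, AYB#) ⊢ (p, ab, BAYB#) ⊢ (p, ab, AAAYB#) ⊢ (p, b, AAYB#)
No transition applies at (p, b, AAYB#); input not fully consumed.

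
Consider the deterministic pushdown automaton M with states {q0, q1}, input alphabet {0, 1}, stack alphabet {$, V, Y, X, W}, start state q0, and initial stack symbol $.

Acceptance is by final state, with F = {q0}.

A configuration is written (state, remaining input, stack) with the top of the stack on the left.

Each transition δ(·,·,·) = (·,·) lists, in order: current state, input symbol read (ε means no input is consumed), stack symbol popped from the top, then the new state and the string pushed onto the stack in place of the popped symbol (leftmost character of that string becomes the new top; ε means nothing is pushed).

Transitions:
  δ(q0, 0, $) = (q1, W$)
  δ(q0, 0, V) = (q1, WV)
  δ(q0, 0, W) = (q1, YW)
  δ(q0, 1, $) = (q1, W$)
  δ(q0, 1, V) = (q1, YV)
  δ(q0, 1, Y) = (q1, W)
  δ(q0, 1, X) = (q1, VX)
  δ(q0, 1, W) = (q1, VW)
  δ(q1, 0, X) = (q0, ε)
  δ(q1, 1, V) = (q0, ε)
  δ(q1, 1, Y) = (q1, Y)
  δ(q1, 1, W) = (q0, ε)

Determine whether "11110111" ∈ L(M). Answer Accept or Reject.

Accept

(q0, 11110111, $)
  read 1, top $: go to q1, push W$ → (q1, 1110111, W$)
  read 1, top W: go to q0, push ε → (q0, 110111, $)
  read 1, top $: go to q1, push W$ → (q1, 10111, W$)
  read 1, top W: go to q0, push ε → (q0, 0111, $)
  read 0, top $: go to q1, push W$ → (q1, 111, W$)
  read 1, top W: go to q0, push ε → (q0, 11, $)
  read 1, top $: go to q1, push W$ → (q1, 1, W$)
  read 1, top W: go to q0, push ε → (q0, ε, $)
All input consumed; state q0 ∈ F.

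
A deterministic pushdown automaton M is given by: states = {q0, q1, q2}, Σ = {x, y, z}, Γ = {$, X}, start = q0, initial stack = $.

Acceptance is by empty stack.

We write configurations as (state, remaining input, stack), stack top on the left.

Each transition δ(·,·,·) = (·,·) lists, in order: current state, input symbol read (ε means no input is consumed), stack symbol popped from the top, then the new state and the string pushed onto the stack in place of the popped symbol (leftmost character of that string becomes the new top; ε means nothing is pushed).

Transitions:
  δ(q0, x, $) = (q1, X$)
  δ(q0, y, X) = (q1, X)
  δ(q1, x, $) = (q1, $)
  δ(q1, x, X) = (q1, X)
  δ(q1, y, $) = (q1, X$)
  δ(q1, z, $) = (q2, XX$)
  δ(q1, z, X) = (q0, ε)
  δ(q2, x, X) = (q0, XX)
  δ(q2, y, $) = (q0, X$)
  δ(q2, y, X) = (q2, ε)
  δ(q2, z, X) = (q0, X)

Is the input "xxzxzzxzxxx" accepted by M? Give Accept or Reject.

(q0, xxzxzzxzxxx, $)
  read x, top $: go to q1, push X$ → (q1, xzxzzxzxxx, X$)
  read x, top X: go to q1, push X → (q1, zxzzxzxxx, X$)
  read z, top X: go to q0, push ε → (q0, xzzxzxxx, $)
  read x, top $: go to q1, push X$ → (q1, zzxzxxx, X$)
  read z, top X: go to q0, push ε → (q0, zxzxxx, $)
No transition applies at (q0, zxzxxx, $); input not fully consumed.

Reject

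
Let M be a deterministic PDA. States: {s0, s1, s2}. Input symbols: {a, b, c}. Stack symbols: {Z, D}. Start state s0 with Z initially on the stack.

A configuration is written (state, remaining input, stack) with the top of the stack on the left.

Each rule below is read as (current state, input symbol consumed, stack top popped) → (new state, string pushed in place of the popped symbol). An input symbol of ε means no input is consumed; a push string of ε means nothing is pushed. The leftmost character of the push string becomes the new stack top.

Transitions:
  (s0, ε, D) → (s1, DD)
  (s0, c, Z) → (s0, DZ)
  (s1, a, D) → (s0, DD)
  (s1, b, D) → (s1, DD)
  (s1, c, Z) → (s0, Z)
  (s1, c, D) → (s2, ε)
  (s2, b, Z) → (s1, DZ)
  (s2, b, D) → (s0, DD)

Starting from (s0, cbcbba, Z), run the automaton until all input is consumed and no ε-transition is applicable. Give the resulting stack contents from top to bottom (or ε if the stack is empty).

DDDDDDDZ

(s0, cbcbba, Z)
  read c, top Z: go to s0, push DZ → (s0, bcbba, DZ)
  ε-move, top D: go to s1, push DD → (s1, bcbba, DDZ)
  read b, top D: go to s1, push DD → (s1, cbba, DDDZ)
  read c, top D: go to s2, push ε → (s2, bba, DDZ)
  read b, top D: go to s0, push DD → (s0, ba, DDDZ)
  ε-move, top D: go to s1, push DD → (s1, ba, DDDDZ)
  read b, top D: go to s1, push DD → (s1, a, DDDDDZ)
  read a, top D: go to s0, push DD → (s0, ε, DDDDDDZ)
  ε-move, top D: go to s1, push DD → (s1, ε, DDDDDDDZ)
All input consumed in state s1 with stack DDDDDDDZ.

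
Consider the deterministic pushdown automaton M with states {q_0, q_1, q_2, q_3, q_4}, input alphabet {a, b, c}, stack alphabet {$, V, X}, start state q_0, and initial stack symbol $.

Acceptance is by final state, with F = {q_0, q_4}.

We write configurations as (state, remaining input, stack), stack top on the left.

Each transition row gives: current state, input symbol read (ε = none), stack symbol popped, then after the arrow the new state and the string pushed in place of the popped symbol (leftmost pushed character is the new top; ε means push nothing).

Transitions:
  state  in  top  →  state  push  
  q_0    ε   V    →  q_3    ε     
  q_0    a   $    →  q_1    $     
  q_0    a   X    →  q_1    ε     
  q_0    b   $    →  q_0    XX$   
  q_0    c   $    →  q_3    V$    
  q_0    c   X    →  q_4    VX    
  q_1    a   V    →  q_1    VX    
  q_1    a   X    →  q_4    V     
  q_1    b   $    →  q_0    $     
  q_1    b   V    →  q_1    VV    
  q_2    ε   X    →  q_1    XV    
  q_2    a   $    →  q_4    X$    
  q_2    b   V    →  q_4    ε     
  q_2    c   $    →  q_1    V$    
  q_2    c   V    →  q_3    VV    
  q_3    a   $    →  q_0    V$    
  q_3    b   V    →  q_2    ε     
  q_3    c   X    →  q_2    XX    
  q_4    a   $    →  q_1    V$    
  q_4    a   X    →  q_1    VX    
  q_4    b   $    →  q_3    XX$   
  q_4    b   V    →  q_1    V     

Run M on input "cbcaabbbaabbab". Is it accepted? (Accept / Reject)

Reject

(q_0, cbcaabbbaabbab, $) ⊢ (q_3, bcaabbbaabbab, V$) ⊢ (q_2, caabbbaabbab, $) ⊢ (q_1, aabbbaabbab, V$) ⊢ (q_1, abbbaabbab, VX$) ⊢ (q_1, bbbaabbab, VXX$) ⊢ (q_1, bbaabbab, VVXX$) ⊢ (q_1, baabbab, VVVXX$) ⊢ (q_1, aabbab, VVVVXX$) ⊢ (q_1, abbab, VXVVVXX$) ⊢ (q_1, bbab, VXXVVVXX$) ⊢ (q_1, bab, VVXXVVVXX$) ⊢ (q_1, ab, VVVXXVVVXX$) ⊢ (q_1, b, VXVVXXVVVXX$) ⊢ (q_1, ε, VVXVVXXVVVXX$)
All input consumed; state q_1 ∉ F and no further ε-move applies.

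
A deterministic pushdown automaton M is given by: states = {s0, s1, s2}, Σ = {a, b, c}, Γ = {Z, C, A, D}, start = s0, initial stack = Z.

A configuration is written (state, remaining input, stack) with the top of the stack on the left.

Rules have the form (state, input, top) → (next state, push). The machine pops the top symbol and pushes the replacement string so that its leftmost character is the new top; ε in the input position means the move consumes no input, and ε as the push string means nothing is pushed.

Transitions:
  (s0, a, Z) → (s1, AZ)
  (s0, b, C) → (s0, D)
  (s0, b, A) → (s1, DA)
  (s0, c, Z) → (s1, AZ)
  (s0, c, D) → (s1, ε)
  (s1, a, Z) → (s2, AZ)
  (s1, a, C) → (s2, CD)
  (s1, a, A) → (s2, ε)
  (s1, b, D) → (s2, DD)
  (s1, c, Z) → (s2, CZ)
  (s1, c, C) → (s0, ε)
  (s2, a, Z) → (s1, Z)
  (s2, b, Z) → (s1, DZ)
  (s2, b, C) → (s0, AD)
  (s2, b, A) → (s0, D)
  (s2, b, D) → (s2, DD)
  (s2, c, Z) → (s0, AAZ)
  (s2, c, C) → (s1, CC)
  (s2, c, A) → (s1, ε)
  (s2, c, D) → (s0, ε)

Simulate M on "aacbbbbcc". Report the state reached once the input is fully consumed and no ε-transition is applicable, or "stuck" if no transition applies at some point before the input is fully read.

s1

(s0, aacbbbbcc, Z) ⊢ (s1, acbbbbcc, AZ) ⊢ (s2, cbbbbcc, Z) ⊢ (s0, bbbbcc, AAZ) ⊢ (s1, bbbcc, DAAZ) ⊢ (s2, bbcc, DDAAZ) ⊢ (s2, bcc, DDDAAZ) ⊢ (s2, cc, DDDDAAZ) ⊢ (s0, c, DDDAAZ) ⊢ (s1, ε, DDAAZ)
All input consumed; M is in state s1.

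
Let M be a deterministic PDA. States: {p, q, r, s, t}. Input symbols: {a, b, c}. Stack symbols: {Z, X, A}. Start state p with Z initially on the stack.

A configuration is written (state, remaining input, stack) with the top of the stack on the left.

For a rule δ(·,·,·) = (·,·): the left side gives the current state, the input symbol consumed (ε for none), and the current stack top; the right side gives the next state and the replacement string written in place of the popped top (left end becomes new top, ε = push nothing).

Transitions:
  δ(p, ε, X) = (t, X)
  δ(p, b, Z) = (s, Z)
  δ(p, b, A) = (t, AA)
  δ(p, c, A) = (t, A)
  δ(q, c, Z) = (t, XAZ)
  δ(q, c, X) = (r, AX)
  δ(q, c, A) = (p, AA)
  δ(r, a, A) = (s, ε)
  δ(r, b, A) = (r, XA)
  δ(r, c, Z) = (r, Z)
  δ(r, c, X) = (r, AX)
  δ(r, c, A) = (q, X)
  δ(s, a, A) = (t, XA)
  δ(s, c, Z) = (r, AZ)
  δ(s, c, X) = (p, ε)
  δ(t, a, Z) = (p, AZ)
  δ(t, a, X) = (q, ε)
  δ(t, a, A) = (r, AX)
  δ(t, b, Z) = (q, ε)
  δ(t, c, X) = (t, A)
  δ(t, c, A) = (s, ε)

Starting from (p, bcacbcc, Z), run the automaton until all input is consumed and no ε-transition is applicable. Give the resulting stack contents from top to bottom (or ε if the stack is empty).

XXAZ

(p, bcacbcc, Z)
  read b, top Z: go to s, push Z → (s, cacbcc, Z)
  read c, top Z: go to r, push AZ → (r, acbcc, AZ)
  read a, top A: go to s, push ε → (s, cbcc, Z)
  read c, top Z: go to r, push AZ → (r, bcc, AZ)
  read b, top A: go to r, push XA → (r, cc, XAZ)
  read c, top X: go to r, push AX → (r, c, AXAZ)
  read c, top A: go to q, push X → (q, ε, XXAZ)
All input consumed in state q with stack XXAZ.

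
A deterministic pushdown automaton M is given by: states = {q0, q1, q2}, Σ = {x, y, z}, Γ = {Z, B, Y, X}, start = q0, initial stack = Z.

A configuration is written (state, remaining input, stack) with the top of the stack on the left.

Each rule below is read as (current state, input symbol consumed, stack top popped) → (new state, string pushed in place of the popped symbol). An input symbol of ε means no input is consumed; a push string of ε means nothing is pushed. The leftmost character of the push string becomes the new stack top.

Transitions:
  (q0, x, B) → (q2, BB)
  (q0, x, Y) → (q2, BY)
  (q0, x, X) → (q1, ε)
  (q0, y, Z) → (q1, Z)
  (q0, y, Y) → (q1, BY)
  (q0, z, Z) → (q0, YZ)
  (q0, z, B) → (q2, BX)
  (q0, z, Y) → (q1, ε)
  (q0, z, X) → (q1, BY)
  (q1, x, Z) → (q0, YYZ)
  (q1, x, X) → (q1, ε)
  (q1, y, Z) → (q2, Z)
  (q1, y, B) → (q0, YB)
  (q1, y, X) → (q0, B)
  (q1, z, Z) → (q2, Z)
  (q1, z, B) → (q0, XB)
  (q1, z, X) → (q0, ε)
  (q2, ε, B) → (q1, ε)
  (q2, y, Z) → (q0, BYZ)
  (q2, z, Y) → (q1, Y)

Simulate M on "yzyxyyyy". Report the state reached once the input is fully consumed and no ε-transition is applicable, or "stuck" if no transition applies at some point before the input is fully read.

(q0, yzyxyyyy, Z) ⊢ (q1, zyxyyyy, Z) ⊢ (q2, yxyyyy, Z) ⊢ (q0, xyyyy, BYZ) ⊢ (q2, yyyy, BBYZ) ⊢ (q1, yyyy, BYZ) ⊢ (q0, yyy, YBYZ) ⊢ (q1, yy, BYBYZ) ⊢ (q0, y, YBYBYZ) ⊢ (q1, ε, BYBYBYZ)
All input consumed; M is in state q1.

q1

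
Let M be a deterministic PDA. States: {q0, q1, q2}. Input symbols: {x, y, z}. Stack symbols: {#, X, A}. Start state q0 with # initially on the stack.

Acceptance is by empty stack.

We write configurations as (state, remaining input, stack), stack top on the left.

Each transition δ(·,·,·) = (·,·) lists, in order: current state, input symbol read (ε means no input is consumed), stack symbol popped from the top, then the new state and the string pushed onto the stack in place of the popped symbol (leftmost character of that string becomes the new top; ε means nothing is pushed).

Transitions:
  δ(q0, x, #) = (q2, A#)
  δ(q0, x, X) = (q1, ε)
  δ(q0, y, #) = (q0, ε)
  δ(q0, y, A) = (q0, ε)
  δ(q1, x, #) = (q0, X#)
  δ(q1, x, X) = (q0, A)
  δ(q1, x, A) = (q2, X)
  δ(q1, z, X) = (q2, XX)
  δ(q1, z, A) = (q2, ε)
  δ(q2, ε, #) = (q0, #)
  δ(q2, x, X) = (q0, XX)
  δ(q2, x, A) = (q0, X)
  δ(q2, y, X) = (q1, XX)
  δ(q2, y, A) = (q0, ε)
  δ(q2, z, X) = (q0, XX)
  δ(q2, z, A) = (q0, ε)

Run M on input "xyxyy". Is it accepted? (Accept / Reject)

Accept

(q0, xyxyy, #)
  read x, top #: go to q2, push A# → (q2, yxyy, A#)
  read y, top A: go to q0, push ε → (q0, xyy, #)
  read x, top #: go to q2, push A# → (q2, yy, A#)
  read y, top A: go to q0, push ε → (q0, y, #)
  read y, top #: go to q0, push ε → (q0, ε, ε)
All input consumed and the stack is empty.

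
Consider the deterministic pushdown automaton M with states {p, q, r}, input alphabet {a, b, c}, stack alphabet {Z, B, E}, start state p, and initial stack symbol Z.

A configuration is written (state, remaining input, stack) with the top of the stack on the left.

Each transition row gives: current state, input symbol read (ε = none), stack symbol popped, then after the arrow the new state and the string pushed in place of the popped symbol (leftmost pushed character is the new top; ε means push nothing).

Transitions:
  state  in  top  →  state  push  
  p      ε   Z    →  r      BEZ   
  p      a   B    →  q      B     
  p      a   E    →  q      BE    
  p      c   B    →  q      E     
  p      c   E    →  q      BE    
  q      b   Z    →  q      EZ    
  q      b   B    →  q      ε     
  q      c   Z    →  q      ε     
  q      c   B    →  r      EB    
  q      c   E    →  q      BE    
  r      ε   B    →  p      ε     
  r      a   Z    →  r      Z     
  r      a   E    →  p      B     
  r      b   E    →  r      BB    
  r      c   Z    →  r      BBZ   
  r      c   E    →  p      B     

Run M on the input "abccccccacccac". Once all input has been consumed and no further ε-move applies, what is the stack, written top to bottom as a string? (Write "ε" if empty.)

EBEBEBEZ

(p, abccccccacccac, Z)
  ε-move, top Z: go to r, push BEZ → (r, abccccccacccac, BEZ)
  ε-move, top B: go to p, push ε → (p, abccccccacccac, EZ)
  read a, top E: go to q, push BE → (q, bccccccacccac, BEZ)
  read b, top B: go to q, push ε → (q, ccccccacccac, EZ)
  read c, top E: go to q, push BE → (q, cccccacccac, BEZ)
  read c, top B: go to r, push EB → (r, ccccacccac, EBEZ)
  read c, top E: go to p, push B → (p, cccacccac, BBEZ)
  read c, top B: go to q, push E → (q, ccacccac, EBEZ)
  read c, top E: go to q, push BE → (q, cacccac, BEBEZ)
  read c, top B: go to r, push EB → (r, acccac, EBEBEZ)
  read a, top E: go to p, push B → (p, cccac, BBEBEZ)
  read c, top B: go to q, push E → (q, ccac, EBEBEZ)
  read c, top E: go to q, push BE → (q, cac, BEBEBEZ)
  read c, top B: go to r, push EB → (r, ac, EBEBEBEZ)
  read a, top E: go to p, push B → (p, c, BBEBEBEZ)
  read c, top B: go to q, push E → (q, ε, EBEBEBEZ)
All input consumed in state q with stack EBEBEBEZ.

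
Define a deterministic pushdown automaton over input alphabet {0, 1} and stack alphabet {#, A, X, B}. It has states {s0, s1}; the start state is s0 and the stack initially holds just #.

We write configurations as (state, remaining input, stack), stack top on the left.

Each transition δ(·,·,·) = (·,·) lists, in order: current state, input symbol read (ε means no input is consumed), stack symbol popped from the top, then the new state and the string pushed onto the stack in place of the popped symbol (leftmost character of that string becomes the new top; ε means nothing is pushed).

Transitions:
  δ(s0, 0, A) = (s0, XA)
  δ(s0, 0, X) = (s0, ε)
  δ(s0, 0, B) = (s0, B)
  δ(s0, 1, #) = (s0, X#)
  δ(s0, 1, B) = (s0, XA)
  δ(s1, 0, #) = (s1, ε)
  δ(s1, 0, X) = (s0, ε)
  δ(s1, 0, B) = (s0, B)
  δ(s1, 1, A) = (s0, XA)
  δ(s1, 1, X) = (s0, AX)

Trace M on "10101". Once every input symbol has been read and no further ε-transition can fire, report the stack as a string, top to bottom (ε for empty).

(s0, 10101, #)
  read 1, top #: go to s0, push X# → (s0, 0101, X#)
  read 0, top X: go to s0, push ε → (s0, 101, #)
  read 1, top #: go to s0, push X# → (s0, 01, X#)
  read 0, top X: go to s0, push ε → (s0, 1, #)
  read 1, top #: go to s0, push X# → (s0, ε, X#)
All input consumed in state s0 with stack X#.

X#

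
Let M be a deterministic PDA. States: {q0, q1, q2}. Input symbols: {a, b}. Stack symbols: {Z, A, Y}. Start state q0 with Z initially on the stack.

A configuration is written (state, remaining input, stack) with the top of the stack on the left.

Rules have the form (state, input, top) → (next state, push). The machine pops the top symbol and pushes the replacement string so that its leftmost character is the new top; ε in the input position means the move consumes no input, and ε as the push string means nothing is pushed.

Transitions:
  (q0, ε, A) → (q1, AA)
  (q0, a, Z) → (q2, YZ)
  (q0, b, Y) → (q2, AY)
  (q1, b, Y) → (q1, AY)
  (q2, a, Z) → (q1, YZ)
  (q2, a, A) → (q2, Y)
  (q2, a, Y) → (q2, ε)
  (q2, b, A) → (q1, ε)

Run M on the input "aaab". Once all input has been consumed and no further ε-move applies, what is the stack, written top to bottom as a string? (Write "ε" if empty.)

(q0, aaab, Z)
  read a, top Z: go to q2, push YZ → (q2, aab, YZ)
  read a, top Y: go to q2, push ε → (q2, ab, Z)
  read a, top Z: go to q1, push YZ → (q1, b, YZ)
  read b, top Y: go to q1, push AY → (q1, ε, AYZ)
All input consumed in state q1 with stack AYZ.

AYZ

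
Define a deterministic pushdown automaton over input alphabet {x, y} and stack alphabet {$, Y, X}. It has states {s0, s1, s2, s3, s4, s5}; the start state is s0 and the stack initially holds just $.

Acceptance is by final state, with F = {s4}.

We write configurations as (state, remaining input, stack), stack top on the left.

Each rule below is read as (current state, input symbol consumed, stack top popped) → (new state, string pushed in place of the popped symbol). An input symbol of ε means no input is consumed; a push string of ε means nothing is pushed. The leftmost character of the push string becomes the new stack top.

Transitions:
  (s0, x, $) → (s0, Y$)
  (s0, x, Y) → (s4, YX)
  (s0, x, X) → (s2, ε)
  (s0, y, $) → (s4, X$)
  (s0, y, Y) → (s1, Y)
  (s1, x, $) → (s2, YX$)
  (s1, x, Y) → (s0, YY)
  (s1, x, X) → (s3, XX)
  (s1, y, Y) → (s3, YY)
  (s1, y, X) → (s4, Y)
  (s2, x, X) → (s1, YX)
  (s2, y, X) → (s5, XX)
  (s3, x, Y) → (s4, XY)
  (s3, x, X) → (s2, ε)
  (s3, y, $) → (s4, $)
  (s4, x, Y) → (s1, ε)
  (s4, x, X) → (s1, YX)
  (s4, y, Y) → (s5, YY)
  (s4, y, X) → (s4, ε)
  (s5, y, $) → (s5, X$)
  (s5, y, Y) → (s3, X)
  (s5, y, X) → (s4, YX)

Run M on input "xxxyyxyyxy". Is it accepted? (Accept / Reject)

(s0, xxxyyxyyxy, $) ⊢ (s0, xxyyxyyxy, Y$) ⊢ (s4, xyyxyyxy, YX$) ⊢ (s1, yyxyyxy, X$) ⊢ (s4, yxyyxy, Y$) ⊢ (s5, xyyxy, YY$)
No transition applies at (s5, xyyxy, YY$); input not fully consumed.

Reject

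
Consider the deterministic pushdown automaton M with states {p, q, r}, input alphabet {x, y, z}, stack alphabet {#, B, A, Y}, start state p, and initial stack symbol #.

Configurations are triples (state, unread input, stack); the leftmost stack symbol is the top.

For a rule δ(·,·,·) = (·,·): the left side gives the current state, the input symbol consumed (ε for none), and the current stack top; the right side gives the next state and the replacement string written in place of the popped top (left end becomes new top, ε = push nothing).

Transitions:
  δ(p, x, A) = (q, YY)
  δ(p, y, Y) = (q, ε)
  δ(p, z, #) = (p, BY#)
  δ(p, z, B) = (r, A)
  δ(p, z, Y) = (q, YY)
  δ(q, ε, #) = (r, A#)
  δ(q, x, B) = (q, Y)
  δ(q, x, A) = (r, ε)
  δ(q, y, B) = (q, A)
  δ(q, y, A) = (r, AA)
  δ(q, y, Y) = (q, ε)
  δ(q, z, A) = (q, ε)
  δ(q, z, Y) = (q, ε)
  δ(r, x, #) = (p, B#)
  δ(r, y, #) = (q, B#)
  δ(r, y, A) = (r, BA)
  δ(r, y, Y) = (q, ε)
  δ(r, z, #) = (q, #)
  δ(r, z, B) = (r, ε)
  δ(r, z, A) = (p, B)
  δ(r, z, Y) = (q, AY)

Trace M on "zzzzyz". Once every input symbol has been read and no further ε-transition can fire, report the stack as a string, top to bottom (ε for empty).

(p, zzzzyz, #)
  read z, top #: go to p, push BY# → (p, zzzyz, BY#)
  read z, top B: go to r, push A → (r, zzyz, AY#)
  read z, top A: go to p, push B → (p, zyz, BY#)
  read z, top B: go to r, push A → (r, yz, AY#)
  read y, top A: go to r, push BA → (r, z, BAY#)
  read z, top B: go to r, push ε → (r, ε, AY#)
All input consumed in state r with stack AY#.

AY#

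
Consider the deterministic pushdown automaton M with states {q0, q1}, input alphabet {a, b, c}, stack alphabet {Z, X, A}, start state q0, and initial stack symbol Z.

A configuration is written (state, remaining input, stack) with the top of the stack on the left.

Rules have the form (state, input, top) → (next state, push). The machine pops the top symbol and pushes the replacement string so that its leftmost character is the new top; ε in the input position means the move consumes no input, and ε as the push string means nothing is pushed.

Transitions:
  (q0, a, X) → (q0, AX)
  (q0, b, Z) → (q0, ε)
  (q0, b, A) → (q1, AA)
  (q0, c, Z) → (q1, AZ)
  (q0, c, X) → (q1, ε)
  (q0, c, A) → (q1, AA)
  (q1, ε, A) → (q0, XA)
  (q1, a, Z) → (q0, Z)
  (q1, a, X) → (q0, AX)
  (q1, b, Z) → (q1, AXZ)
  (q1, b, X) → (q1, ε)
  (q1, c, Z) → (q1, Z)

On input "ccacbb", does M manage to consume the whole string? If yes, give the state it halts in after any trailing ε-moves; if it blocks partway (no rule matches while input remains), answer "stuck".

(q0, ccacbb, Z)
  read c, top Z: go to q1, push AZ → (q1, cacbb, AZ)
  ε-move, top A: go to q0, push XA → (q0, cacbb, XAZ)
  read c, top X: go to q1, push ε → (q1, acbb, AZ)
  ε-move, top A: go to q0, push XA → (q0, acbb, XAZ)
  read a, top X: go to q0, push AX → (q0, cbb, AXAZ)
  read c, top A: go to q1, push AA → (q1, bb, AAXAZ)
  ε-move, top A: go to q0, push XA → (q0, bb, XAAXAZ)
No transition for (q0, b, top X); M blocks with input bb remaining.

stuck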